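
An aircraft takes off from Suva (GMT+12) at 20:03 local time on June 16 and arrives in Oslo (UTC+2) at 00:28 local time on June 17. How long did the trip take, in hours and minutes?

14 hours 25 minutes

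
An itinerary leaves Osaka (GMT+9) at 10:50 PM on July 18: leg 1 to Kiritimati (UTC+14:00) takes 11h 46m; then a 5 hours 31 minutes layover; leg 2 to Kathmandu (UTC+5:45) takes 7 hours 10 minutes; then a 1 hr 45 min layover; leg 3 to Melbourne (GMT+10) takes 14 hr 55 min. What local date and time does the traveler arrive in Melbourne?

4:57 PM on Jul 20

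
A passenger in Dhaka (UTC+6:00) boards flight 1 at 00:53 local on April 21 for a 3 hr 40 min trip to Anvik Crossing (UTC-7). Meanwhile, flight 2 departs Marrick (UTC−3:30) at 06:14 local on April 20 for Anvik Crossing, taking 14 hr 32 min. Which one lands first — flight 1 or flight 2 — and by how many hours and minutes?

the first, by 1 hour 43 minutes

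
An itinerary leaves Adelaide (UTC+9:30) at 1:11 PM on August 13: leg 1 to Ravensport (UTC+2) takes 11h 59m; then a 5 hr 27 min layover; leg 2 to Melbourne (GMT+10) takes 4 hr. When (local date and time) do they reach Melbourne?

Convert departure to UTC: 1:11 PM − 9:30 = 3:41 AM UTC on Aug 13.
Add 11 hours and 59 minutes leg 1 → 3:40 PM UTC.
Add 5 hours 27 minutes layover in Ravensport → 9:07 PM UTC.
Add 4 hours leg 2 → 1:07 AM UTC (Aug 14).
Melbourne is UTC+10:00, so local arrival = 1:07 AM + 10:00 = 11:07 AM on Aug 14.

11:07 AM on August 14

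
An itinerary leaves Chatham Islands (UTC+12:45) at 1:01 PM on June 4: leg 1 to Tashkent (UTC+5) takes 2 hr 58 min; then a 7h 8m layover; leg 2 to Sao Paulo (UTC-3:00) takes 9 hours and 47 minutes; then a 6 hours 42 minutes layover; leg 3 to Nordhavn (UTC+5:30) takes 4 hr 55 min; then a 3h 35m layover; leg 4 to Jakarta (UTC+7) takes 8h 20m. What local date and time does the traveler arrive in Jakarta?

Convert departure to UTC: 1:01 PM − 12:45 = 12:16 AM UTC on Jun 4.
Add 2 hours and 58 minutes leg 1 → 3:14 AM UTC.
Add 7 hours 8 minutes layover in Tashkent → 10:22 AM UTC.
Add 9 hours and 47 minutes leg 2 → 8:09 PM UTC.
Add 6 hours 42 minutes layover in Sao Paulo → 2:51 AM UTC (Jun 5).
Add 4 hours 55 minutes leg 3 → 7:46 AM UTC.
Add 3 hours 35 minutes layover in Nordhavn → 11:21 AM UTC.
Add 8 hours and 20 minutes leg 4 → 7:41 PM UTC.
Jakarta is UTC+7:00, so local arrival = 7:41 PM + 7:00 = 2:41 AM on Jun 6.

2:41 AM on Jun 6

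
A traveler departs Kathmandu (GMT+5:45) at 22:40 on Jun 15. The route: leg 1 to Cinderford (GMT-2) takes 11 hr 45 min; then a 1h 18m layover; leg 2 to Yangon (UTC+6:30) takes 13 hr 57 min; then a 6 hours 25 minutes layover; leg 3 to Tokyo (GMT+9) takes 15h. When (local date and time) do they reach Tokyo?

02:20 on Jun 18

Convert departure to UTC: 22:40 − 5:45 = 16:55 UTC on Jun 15.
Add 11 hours and 45 minutes leg 1 → 04:40 UTC (Jun 16).
Add 1 hour 18 minutes layover in Cinderford → 05:58 UTC.
Add 13 hours and 57 minutes leg 2 → 19:55 UTC.
Add 6 hours 25 minutes layover in Yangon → 02:20 UTC (Jun 17).
Add 15 hours leg 3 → 17:20 UTC.
Tokyo is UTC+9:00, so local arrival = 17:20 + 9:00 = 02:20 on Jun 18.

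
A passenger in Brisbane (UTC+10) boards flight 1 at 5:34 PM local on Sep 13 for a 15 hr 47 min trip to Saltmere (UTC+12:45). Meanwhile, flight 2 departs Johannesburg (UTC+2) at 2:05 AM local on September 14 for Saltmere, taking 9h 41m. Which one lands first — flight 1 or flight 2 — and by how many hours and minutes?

the first, by 10 hours 25 minutes

Flight 1 in UTC: 5:34 PM − 10:00 = 7:34 AM on Sep 13.
+15 hours and 47 minutes → arrive 11:21 PM UTC on Sep 13.
Flight 2 in UTC: 2:05 AM − 2:00 = 12:05 AM on Sep 14.
+9 hours 41 minutes → arrive 9:46 AM UTC on Sep 14.
Flight 1 lands earlier by 10 hours 25 minutes.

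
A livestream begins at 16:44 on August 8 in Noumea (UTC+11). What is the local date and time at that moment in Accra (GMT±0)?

05:44 on August 8

Accra is 11:00 behind Noumea.
Shift by the zone difference: 16:44 − 11:00 = 05:44 on Aug 8 in Accra.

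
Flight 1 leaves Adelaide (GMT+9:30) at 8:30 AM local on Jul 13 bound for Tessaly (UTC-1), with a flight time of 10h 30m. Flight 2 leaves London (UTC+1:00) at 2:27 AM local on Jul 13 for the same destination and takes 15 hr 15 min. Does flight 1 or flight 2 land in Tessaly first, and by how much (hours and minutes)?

Flight 1 in UTC: 8:30 AM − 9:30 = 11:00 PM on Jul 12.
+10 hours 30 minutes → arrive 9:30 AM UTC on Jul 13.
Flight 2 in UTC: 2:27 AM − 1:00 = 1:27 AM on Jul 13.
+15 hours 15 minutes → arrive 4:42 PM UTC on Jul 13.
Flight 1 lands earlier by 7 hours 12 minutes.

the first, by 7 hours 12 minutes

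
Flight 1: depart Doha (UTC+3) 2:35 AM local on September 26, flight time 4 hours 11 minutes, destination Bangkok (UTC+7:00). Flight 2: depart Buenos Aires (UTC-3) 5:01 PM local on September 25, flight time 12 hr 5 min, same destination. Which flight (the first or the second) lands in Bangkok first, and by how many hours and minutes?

Flight 1 in UTC: 2:35 AM − 3:00 = 11:35 PM on Sep 25.
+4 hours 11 minutes → arrive 3:46 AM UTC on Sep 26.
Flight 2 in UTC: 5:01 PM + 3:00 = 8:01 PM on Sep 25.
+12 hours 5 minutes → arrive 8:06 AM UTC on Sep 26.
Flight 1 lands earlier by 4 hours 20 minutes.

the first, by 4 hours 20 minutes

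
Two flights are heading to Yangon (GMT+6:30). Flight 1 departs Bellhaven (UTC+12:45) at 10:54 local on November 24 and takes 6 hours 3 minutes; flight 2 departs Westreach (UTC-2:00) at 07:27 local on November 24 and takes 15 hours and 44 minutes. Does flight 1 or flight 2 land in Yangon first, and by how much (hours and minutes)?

Flight 1 in UTC: 10:54 − 12:45 = 22:09 on Nov 23.
+6 hours 3 minutes → arrive 04:12 UTC on Nov 24.
Flight 2 in UTC: 07:27 + 2:00 = 09:27 on Nov 24.
+15 hours and 44 minutes → arrive 01:11 UTC on Nov 25.
Flight 1 lands earlier by 20 hours 59 minutes.

the first, by 20 hours 59 minutes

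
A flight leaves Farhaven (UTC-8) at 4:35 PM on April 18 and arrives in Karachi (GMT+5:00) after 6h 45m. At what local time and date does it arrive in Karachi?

12:20 PM on April 19

Convert departure to UTC: 4:35 PM + 8:00 = 12:35 AM UTC on Apr 19.
Add 6 hours 45 minutes travel time → 7:20 AM UTC.
Karachi is UTC+5:00, so local arrival = 7:20 AM + 5:00 = 12:20 PM on Apr 19.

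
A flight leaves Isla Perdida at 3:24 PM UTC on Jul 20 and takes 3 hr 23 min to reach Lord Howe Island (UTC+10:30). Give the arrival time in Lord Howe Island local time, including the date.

Departure is given in UTC: 3:24 PM on Jul 20.
Add 3 hours 23 minutes → 6:47 PM UTC.
Lord Howe Island is UTC+10:30: 6:47 PM + 10:30 = 5:17 AM on Jul 21.

5:17 AM on Jul 21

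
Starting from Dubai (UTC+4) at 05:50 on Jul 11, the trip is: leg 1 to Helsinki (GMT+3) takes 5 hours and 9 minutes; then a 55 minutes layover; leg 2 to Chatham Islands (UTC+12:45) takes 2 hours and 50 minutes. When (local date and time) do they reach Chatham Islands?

23:29 on Jul 11

Convert departure to UTC: 05:50 − 4:00 = 01:50 UTC on Jul 11.
Add 5 hours 9 minutes leg 1 → 06:59 UTC.
Add 55 minutes layover in Helsinki → 07:54 UTC.
Add 2 hours and 50 minutes leg 2 → 10:44 UTC.
Chatham Islands is UTC+12:45, so local arrival = 10:44 + 12:45 = 23:29 on Jul 11.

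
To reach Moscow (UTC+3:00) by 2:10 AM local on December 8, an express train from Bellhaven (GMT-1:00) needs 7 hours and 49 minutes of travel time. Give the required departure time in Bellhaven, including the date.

Target arrival in UTC: 2:10 AM − 3:00 = 11:10 PM on Dec 7.
Subtract 7 hours and 49 minutes → departure 3:21 PM UTC on Dec 7.
Bellhaven is UTC−1:00: 3:21 PM − 1:00 = 2:21 PM on Dec 7.

2:21 PM on December 7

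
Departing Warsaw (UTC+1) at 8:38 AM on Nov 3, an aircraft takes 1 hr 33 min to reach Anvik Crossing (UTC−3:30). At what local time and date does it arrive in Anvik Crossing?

5:41 AM on November 3

Anvik Crossing is 4:30 behind Warsaw.
After 1 hour and 33 minutes it is 10:11 AM in Warsaw.
Shift by the zone difference: 10:11 AM − 4:30 = 5:41 AM on Nov 3 in Anvik Crossing.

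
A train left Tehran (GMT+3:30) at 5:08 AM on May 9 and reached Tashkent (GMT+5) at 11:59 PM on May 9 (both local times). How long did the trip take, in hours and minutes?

17 hours 21 minutes

Departure in UTC: 5:08 AM − 3:30 = 1:38 AM on May 9.
Arrival in UTC: 11:59 PM − 5:00 = 6:59 PM on May 9.
Elapsed = 6:59 PM − 1:38 AM = 17 hours 21 minutes.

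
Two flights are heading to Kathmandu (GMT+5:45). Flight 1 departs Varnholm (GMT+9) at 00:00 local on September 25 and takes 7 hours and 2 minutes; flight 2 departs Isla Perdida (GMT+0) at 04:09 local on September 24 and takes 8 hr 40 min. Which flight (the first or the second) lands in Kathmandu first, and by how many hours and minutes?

Flight 1 in UTC: 00:00 − 9:00 = 15:00 on Sep 24.
+7 hours 2 minutes → arrive 22:02 UTC on Sep 24.
Flight 2 departs at 04:09 UTC (Sep 24).
+8 hours and 40 minutes → arrive 12:49 UTC on Sep 24.
Flight 2 lands earlier by 9 hours 13 minutes.

the second, by 9 hours 13 minutes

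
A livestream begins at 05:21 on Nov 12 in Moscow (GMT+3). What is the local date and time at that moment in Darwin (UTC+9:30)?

In UTC: 05:21 − 3:00 = 02:21 on Nov 12.
Darwin is UTC+9:30: 02:21 + 9:30 = 11:51 on Nov 12.

11:51 on November 12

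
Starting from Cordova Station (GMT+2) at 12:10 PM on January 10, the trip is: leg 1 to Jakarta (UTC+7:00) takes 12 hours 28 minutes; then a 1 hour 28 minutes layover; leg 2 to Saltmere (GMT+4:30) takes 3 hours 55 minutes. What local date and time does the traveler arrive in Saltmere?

8:31 AM on January 11

Convert departure to UTC: 12:10 PM − 2:00 = 10:10 AM UTC on Jan 10.
Add 12 hours 28 minutes leg 1 → 10:38 PM UTC.
Add 1 hour and 28 minutes layover in Jakarta → 12:06 AM UTC (Jan 11).
Add 3 hours and 55 minutes leg 2 → 4:01 AM UTC.
Saltmere is UTC+4:30, so local arrival = 4:01 AM + 4:30 = 8:31 AM on Jan 11.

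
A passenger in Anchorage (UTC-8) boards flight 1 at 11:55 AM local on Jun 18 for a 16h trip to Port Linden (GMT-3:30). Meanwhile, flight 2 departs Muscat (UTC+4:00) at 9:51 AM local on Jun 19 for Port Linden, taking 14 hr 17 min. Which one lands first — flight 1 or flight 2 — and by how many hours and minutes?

the first, by 8 hours 13 minutes

Flight 1 in UTC: 11:55 AM + 8:00 = 7:55 PM on Jun 18.
+16 hours → arrive 11:55 AM UTC on Jun 19.
Flight 2 in UTC: 9:51 AM − 4:00 = 5:51 AM on Jun 19.
+14 hours and 17 minutes → arrive 8:08 PM UTC on Jun 19.
Flight 1 lands earlier by 8 hours 13 minutes.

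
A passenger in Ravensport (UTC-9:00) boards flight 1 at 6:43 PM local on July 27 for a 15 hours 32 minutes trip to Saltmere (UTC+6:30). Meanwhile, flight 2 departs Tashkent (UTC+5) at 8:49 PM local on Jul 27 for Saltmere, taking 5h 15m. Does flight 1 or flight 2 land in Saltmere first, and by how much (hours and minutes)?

Flight 1 in UTC: 6:43 PM + 9:00 = 3:43 AM on Jul 28.
+15 hours and 32 minutes → arrive 7:15 PM UTC on Jul 28.
Flight 2 in UTC: 8:49 PM − 5:00 = 3:49 PM on Jul 27.
+5 hours 15 minutes → arrive 9:04 PM UTC on Jul 27.
Flight 2 lands earlier by 22 hours 11 minutes.

the second, by 22 hours 11 minutes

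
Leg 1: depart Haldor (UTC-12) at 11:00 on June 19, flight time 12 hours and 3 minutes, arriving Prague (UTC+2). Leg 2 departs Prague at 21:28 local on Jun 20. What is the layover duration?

8 hours 25 minutes

Convert departure to UTC: 11:00 + 12:00 = 23:00 UTC on Jun 19.
Add 12 hours and 3 minutes flight time → 11:03 UTC (Jun 20).
Prague is UTC+2:00, so local arrival = 11:03 + 2:00 = 13:03 on Jun 20.
Layover = 21:28 − 13:03 = 8 hours 25 minutes.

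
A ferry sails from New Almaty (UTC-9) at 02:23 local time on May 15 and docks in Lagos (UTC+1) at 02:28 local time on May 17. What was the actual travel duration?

38 hours 5 minutes

Departure in UTC: 02:23 + 9:00 = 11:23 on May 15.
Arrival in UTC: 02:28 − 1:00 = 01:28 on May 17.
Elapsed = 01:28 − 11:23 (+2 days) = 38 hours 5 minutes.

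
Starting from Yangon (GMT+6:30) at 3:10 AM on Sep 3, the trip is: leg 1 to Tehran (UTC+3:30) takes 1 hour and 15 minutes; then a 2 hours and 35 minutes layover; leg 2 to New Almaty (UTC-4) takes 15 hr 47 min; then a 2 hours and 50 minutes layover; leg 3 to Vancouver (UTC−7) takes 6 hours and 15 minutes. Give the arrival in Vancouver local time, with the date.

6:22 PM on September 3

Convert departure to UTC: 3:10 AM − 6:30 = 8:40 PM UTC on Sep 2.
Add 1 hour and 15 minutes leg 1 → 9:55 PM UTC.
Add 2 hours and 35 minutes layover in Tehran → 12:30 AM UTC (Sep 3).
Add 15 hours and 47 minutes leg 2 → 4:17 PM UTC.
Add 2 hours and 50 minutes layover in New Almaty → 7:07 PM UTC.
Add 6 hours 15 minutes leg 3 → 1:22 AM UTC (Sep 4).
Vancouver is UTC−7:00, so local arrival = 1:22 AM − 7:00 = 6:22 PM on Sep 3.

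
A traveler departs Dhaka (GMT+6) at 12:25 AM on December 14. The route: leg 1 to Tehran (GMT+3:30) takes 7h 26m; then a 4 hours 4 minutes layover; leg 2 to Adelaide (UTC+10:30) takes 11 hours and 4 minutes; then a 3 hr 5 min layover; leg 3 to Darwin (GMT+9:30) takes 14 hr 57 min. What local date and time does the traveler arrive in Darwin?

8:31 PM on December 15

Convert departure to UTC: 12:25 AM − 6:00 = 6:25 PM UTC on Dec 13.
Add 7 hours and 26 minutes leg 1 → 1:51 AM UTC (Dec 14).
Add 4 hours and 4 minutes layover in Tehran → 5:55 AM UTC.
Add 11 hours and 4 minutes leg 2 → 4:59 PM UTC.
Add 3 hours and 5 minutes layover in Adelaide → 8:04 PM UTC.
Add 14 hours 57 minutes leg 3 → 11:01 AM UTC (Dec 15).
Darwin is UTC+9:30, so local arrival = 11:01 AM + 9:30 = 8:31 PM on Dec 15.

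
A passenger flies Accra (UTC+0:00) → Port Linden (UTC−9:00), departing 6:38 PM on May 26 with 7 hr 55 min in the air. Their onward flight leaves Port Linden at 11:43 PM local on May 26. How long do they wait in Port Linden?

6 hours 10 minutes

Accra is at UTC+0, so departure is already 6:38 PM UTC on May 26.
Add 7 hours 55 minutes flight time → 2:33 AM UTC (May 27).
Port Linden is UTC−9:00, so local arrival = 2:33 AM − 9:00 = 5:33 PM on May 26.
Layover = 11:43 PM − 5:33 PM = 6 hours 10 minutes.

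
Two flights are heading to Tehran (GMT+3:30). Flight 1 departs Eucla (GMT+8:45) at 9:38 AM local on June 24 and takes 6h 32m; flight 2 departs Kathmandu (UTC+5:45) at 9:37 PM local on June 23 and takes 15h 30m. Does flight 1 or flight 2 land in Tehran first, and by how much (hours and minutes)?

the second, by 3 minutes

Flight 1 in UTC: 9:38 AM − 8:45 = 12:53 AM on Jun 24.
+6 hours 32 minutes → arrive 7:25 AM UTC on Jun 24.
Flight 2 in UTC: 9:37 PM − 5:45 = 3:52 PM on Jun 23.
+15 hours 30 minutes → arrive 7:22 AM UTC on Jun 24.
Flight 2 lands earlier by 3 minutes.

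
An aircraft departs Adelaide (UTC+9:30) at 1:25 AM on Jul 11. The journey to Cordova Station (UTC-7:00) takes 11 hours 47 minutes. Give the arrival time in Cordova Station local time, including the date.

Convert departure to UTC: 1:25 AM − 9:30 = 3:55 PM UTC on Jul 10.
Add 11 hours and 47 minutes travel time → 3:42 AM UTC (Jul 11).
Cordova Station is UTC−7:00, so local arrival = 3:42 AM − 7:00 = 8:42 PM on Jul 10.

8:42 PM on July 10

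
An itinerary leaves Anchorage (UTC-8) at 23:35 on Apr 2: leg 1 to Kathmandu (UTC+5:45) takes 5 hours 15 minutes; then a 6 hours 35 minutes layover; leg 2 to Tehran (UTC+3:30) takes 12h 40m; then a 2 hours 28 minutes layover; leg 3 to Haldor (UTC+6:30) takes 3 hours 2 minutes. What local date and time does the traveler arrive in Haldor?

20:05 on April 4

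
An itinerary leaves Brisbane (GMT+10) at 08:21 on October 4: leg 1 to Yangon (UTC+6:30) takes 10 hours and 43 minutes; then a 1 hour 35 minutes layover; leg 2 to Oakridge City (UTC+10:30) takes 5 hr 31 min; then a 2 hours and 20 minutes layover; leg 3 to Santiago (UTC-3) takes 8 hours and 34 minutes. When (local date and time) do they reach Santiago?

00:04 on Oct 5

Convert departure to UTC: 08:21 − 10:00 = 22:21 UTC on Oct 3.
Add 10 hours 43 minutes leg 1 → 09:04 UTC (Oct 4).
Add 1 hour and 35 minutes layover in Yangon → 10:39 UTC.
Add 5 hours and 31 minutes leg 2 → 16:10 UTC.
Add 2 hours and 20 minutes layover in Oakridge City → 18:30 UTC.
Add 8 hours 34 minutes leg 3 → 03:04 UTC (Oct 5).
Santiago is UTC−3:00, so local arrival = 03:04 − 3:00 = 00:04 on Oct 5.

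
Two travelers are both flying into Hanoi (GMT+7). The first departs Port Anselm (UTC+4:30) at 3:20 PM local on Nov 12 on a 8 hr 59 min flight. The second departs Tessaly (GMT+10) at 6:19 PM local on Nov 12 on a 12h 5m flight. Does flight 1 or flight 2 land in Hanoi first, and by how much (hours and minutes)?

the first, by 35 minutes

Flight 1 in UTC: 3:20 PM − 4:30 = 10:50 AM on Nov 12.
+8 hours 59 minutes → arrive 7:49 PM UTC on Nov 12.
Flight 2 in UTC: 6:19 PM − 10:00 = 8:19 AM on Nov 12.
+12 hours 5 minutes → arrive 8:24 PM UTC on Nov 12.
Flight 1 lands earlier by 35 minutes.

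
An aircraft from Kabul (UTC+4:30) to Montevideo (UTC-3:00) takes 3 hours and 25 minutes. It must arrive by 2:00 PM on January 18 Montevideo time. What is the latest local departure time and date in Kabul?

6:05 PM on January 18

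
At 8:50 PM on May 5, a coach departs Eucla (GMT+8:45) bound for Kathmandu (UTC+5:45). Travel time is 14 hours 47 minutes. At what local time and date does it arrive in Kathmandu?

8:37 AM on May 6

Convert departure to UTC: 8:50 PM − 8:45 = 12:05 PM UTC on May 5.
Add 14 hours and 47 minutes travel time → 2:52 AM UTC (May 6).
Kathmandu is UTC+5:45, so local arrival = 2:52 AM + 5:45 = 8:37 AM on May 6.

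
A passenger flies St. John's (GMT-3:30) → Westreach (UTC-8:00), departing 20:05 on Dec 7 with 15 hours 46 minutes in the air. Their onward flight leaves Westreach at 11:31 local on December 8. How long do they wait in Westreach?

4 hours 10 minutes

Convert departure to UTC: 20:05 + 3:30 = 23:35 UTC on Dec 7.
Add 15 hours and 46 minutes flight time → 15:21 UTC (Dec 8).
Westreach is UTC−8:00, so local arrival = 15:21 − 8:00 = 07:21 on Dec 8.
Layover = 11:31 − 07:21 = 4 hours 10 minutes.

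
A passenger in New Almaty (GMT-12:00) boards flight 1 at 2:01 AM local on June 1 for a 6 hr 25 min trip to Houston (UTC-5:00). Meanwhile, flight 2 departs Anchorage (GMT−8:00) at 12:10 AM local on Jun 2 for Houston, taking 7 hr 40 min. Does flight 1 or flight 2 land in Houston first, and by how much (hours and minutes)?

Flight 1 in UTC: 2:01 AM + 12:00 = 2:01 PM on Jun 1.
+6 hours 25 minutes → arrive 8:26 PM UTC on Jun 1.
Flight 2 in UTC: 12:10 AM + 8:00 = 8:10 AM on Jun 2.
+7 hours 40 minutes → arrive 3:50 PM UTC on Jun 2.
Flight 1 lands earlier by 19 hours 24 minutes.

the first, by 19 hours 24 minutes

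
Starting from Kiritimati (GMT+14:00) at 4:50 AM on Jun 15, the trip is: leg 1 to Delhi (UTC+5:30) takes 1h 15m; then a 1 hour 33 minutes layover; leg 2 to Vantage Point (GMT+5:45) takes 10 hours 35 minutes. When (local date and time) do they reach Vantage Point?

9:58 AM on June 15

Convert departure to UTC: 4:50 AM − 14:00 = 2:50 PM UTC on Jun 14.
Add 1 hour and 15 minutes leg 1 → 4:05 PM UTC.
Add 1 hour 33 minutes layover in Delhi → 5:38 PM UTC.
Add 10 hours and 35 minutes leg 2 → 4:13 AM UTC (Jun 15).
Vantage Point is UTC+5:45, so local arrival = 4:13 AM + 5:45 = 9:58 AM on Jun 15.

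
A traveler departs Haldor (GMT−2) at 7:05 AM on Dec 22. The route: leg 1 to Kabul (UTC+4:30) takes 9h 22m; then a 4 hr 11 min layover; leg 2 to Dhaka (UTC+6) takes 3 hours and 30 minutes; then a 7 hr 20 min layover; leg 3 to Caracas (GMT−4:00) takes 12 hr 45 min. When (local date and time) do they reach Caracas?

Convert departure to UTC: 7:05 AM + 2:00 = 9:05 AM UTC on Dec 22.
Add 9 hours 22 minutes leg 1 → 6:27 PM UTC.
Add 4 hours and 11 minutes layover in Kabul → 10:38 PM UTC.
Add 3 hours and 30 minutes leg 2 → 2:08 AM UTC (Dec 23).
Add 7 hours 20 minutes layover in Dhaka → 9:28 AM UTC.
Add 12 hours and 45 minutes leg 3 → 10:13 PM UTC.
Caracas is UTC−4:00, so local arrival = 10:13 PM − 4:00 = 6:13 PM on Dec 23.

6:13 PM on Dec 23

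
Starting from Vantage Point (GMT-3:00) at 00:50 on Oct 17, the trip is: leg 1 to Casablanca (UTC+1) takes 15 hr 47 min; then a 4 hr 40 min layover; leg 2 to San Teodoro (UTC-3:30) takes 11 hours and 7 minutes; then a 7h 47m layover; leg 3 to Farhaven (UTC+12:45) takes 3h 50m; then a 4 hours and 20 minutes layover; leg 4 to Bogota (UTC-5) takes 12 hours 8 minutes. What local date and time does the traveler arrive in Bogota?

10:29 on Oct 19

Convert departure to UTC: 00:50 + 3:00 = 03:50 UTC on Oct 17.
Add 15 hours and 47 minutes leg 1 → 19:37 UTC.
Add 4 hours and 40 minutes layover in Casablanca → 00:17 UTC (Oct 18).
Add 11 hours 7 minutes leg 2 → 11:24 UTC.
Add 7 hours 47 minutes layover in San Teodoro → 19:11 UTC.
Add 3 hours and 50 minutes leg 3 → 23:01 UTC.
Add 4 hours and 20 minutes layover in Farhaven → 03:21 UTC (Oct 19).
Add 12 hours 8 minutes leg 4 → 15:29 UTC.
Bogota is UTC−5:00, so local arrival = 15:29 − 5:00 = 10:29 on Oct 19.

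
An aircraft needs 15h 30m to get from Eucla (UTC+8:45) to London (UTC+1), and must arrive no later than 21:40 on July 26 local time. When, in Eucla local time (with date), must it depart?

13:55 on July 26

Target arrival in UTC: 21:40 − 1:00 = 20:40 on Jul 26.
Subtract 15 hours and 30 minutes → departure 05:10 UTC on Jul 26.
Eucla is UTC+8:45: 05:10 + 8:45 = 13:55 on Jul 26.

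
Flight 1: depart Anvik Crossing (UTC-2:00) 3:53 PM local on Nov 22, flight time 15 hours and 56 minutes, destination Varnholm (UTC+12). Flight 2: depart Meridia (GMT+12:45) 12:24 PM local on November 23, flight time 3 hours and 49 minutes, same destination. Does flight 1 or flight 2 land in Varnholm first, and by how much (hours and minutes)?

Flight 1 in UTC: 3:53 PM + 2:00 = 5:53 PM on Nov 22.
+15 hours 56 minutes → arrive 9:49 AM UTC on Nov 23.
Flight 2 in UTC: 12:24 PM − 12:45 = 11:39 PM on Nov 22.
+3 hours 49 minutes → arrive 3:28 AM UTC on Nov 23.
Flight 2 lands earlier by 6 hours 21 minutes.

the second, by 6 hours 21 minutes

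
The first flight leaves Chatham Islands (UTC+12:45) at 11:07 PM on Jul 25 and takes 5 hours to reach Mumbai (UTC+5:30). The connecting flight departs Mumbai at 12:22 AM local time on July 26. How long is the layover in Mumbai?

3 hours 30 minutes

Convert departure to UTC: 11:07 PM − 12:45 = 10:22 AM UTC on Jul 25.
Add 5 hours flight time → 3:22 PM UTC.
Mumbai is UTC+5:30, so local arrival = 3:22 PM + 5:30 = 8:52 PM on Jul 25.
Layover = 12:22 AM − 8:52 PM (+1 day) = 3 hours 30 minutes.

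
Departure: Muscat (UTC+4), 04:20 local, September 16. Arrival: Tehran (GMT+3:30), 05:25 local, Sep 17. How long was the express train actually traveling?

25 hours 35 minutes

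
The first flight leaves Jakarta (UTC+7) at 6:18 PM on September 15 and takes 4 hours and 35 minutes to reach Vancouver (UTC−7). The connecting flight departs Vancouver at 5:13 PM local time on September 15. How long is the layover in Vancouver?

Convert departure to UTC: 6:18 PM − 7:00 = 11:18 AM UTC on Sep 15.
Add 4 hours 35 minutes flight time → 3:53 PM UTC.
Vancouver is UTC−7:00, so local arrival = 3:53 PM − 7:00 = 8:53 AM on Sep 15.
Layover = 5:13 PM − 8:53 AM = 8 hours 20 minutes.

8 hours 20 minutes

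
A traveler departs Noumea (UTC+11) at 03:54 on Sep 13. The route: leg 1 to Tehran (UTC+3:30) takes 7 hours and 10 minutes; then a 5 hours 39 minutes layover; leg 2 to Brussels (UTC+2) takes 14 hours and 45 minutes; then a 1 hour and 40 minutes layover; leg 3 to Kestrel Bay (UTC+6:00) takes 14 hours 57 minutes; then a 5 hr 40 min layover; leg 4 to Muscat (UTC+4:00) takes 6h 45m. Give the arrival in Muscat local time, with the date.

Convert departure to UTC: 03:54 − 11:00 = 16:54 UTC on Sep 12.
Add 7 hours and 10 minutes leg 1 → 00:04 UTC (Sep 13).
Add 5 hours 39 minutes layover in Tehran → 05:43 UTC.
Add 14 hours 45 minutes leg 2 → 20:28 UTC.
Add 1 hour and 40 minutes layover in Brussels → 22:08 UTC.
Add 14 hours 57 minutes leg 3 → 13:05 UTC (Sep 14).
Add 5 hours 40 minutes layover in Kestrel Bay → 18:45 UTC.
Add 6 hours 45 minutes leg 4 → 01:30 UTC (Sep 15).
Muscat is UTC+4:00, so local arrival = 01:30 + 4:00 = 05:30 on Sep 15.

05:30 on September 15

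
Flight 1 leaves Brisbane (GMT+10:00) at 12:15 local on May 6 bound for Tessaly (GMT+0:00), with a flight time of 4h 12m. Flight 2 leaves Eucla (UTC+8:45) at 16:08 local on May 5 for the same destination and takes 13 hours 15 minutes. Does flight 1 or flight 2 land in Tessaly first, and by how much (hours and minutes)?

Flight 1 in UTC: 12:15 − 10:00 = 02:15 on May 6.
+4 hours 12 minutes → arrive 06:27 UTC on May 6.
Flight 2 in UTC: 16:08 − 8:45 = 07:23 on May 5.
+13 hours 15 minutes → arrive 20:38 UTC on May 5.
Flight 2 lands earlier by 9 hours 49 minutes.

the second, by 9 hours 49 minutes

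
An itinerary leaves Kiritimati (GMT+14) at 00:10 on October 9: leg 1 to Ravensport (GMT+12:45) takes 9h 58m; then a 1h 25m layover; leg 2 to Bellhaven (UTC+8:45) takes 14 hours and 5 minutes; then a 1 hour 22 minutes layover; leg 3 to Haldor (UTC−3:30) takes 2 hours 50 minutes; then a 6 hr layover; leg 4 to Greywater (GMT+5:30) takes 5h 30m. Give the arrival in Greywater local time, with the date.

08:50 on Oct 10

Convert departure to UTC: 00:10 − 14:00 = 10:10 UTC on Oct 8.
Add 9 hours and 58 minutes leg 1 → 20:08 UTC.
Add 1 hour and 25 minutes layover in Ravensport → 21:33 UTC.
Add 14 hours 5 minutes leg 2 → 11:38 UTC (Oct 9).
Add 1 hour 22 minutes layover in Bellhaven → 13:00 UTC.
Add 2 hours and 50 minutes leg 3 → 15:50 UTC.
Add 6 hours layover in Haldor → 21:50 UTC.
Add 5 hours 30 minutes leg 4 → 03:20 UTC (Oct 10).
Greywater is UTC+5:30, so local arrival = 03:20 + 5:30 = 08:50 on Oct 10.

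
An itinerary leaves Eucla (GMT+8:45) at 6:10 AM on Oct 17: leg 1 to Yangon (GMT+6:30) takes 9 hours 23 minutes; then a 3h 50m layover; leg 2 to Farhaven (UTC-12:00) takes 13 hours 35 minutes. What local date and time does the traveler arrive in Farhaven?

Convert departure to UTC: 6:10 AM − 8:45 = 9:25 PM UTC on Oct 16.
Add 9 hours 23 minutes leg 1 → 6:48 AM UTC (Oct 17).
Add 3 hours 50 minutes layover in Yangon → 10:38 AM UTC.
Add 13 hours and 35 minutes leg 2 → 12:13 AM UTC (Oct 18).
Farhaven is UTC−12:00, so local arrival = 12:13 AM − 12:00 = 12:13 PM on Oct 17.

12:13 PM on Oct 17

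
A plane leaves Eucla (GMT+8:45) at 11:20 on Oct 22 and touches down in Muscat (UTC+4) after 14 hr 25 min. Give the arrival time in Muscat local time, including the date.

Muscat is 4:45 behind Eucla.
After 14 hours 25 minutes it is 01:45 (Oct 23) in Eucla.
Shift by the zone difference: 01:45 − 4:45 = 21:00 on Oct 22 in Muscat.

21:00 on October 22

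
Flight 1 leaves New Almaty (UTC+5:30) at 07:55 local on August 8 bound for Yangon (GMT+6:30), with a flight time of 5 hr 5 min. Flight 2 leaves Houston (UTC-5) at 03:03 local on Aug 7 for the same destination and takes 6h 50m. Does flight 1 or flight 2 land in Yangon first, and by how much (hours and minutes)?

the second, by 16 hours 37 minutes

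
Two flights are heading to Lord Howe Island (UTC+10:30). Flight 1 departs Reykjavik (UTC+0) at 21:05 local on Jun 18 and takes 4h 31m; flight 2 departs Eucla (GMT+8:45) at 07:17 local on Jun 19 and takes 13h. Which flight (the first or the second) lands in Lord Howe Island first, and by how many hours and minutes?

Flight 1 departs at 21:05 UTC (Jun 18).
+4 hours 31 minutes → arrive 01:36 UTC on Jun 19.
Flight 2 in UTC: 07:17 − 8:45 = 22:32 on Jun 18.
+13 hours → arrive 11:32 UTC on Jun 19.
Flight 1 lands earlier by 9 hours 56 minutes.

the first, by 9 hours 56 minutes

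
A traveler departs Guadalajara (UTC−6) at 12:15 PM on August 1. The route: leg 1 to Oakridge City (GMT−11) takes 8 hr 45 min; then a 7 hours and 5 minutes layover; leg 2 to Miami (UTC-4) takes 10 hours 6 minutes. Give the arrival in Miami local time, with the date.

4:11 PM on August 2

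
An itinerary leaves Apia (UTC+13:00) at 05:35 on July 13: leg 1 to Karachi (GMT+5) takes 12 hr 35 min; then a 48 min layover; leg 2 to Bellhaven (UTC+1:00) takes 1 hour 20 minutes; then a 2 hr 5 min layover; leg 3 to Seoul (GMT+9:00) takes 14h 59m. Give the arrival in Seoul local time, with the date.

09:22 on July 14

Convert departure to UTC: 05:35 − 13:00 = 16:35 UTC on Jul 12.
Add 12 hours 35 minutes leg 1 → 05:10 UTC (Jul 13).
Add 48 minutes layover in Karachi → 05:58 UTC.
Add 1 hour and 20 minutes leg 2 → 07:18 UTC.
Add 2 hours and 5 minutes layover in Bellhaven → 09:23 UTC.
Add 14 hours and 59 minutes leg 3 → 00:22 UTC (Jul 14).
Seoul is UTC+9:00, so local arrival = 00:22 + 9:00 = 09:22 on Jul 14.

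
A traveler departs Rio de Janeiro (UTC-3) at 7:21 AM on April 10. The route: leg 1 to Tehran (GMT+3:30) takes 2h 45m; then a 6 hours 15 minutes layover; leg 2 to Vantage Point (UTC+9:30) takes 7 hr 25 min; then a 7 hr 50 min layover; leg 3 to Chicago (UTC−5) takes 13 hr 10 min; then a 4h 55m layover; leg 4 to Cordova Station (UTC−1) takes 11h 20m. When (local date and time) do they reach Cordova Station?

3:01 PM on April 12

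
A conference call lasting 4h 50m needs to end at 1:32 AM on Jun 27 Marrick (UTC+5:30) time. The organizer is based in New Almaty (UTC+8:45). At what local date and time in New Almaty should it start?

11:57 PM on June 26

Target end time in UTC: 1:32 AM − 5:30 = 8:02 PM on Jun 26.
Subtract 4 hours and 50 minutes → start 3:12 PM UTC on Jun 26.
New Almaty is UTC+8:45: 3:12 PM + 8:45 = 11:57 PM on Jun 26.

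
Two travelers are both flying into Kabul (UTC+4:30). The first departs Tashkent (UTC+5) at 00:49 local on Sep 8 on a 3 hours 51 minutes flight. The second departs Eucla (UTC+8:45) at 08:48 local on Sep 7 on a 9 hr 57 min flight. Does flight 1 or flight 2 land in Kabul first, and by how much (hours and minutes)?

the second, by 13 hours 40 minutes

Flight 1 in UTC: 00:49 − 5:00 = 19:49 on Sep 7.
+3 hours 51 minutes → arrive 23:40 UTC on Sep 7.
Flight 2 in UTC: 08:48 − 8:45 = 00:03 on Sep 7.
+9 hours 57 minutes → arrive 10:00 UTC on Sep 7.
Flight 2 lands earlier by 13 hours 40 minutes.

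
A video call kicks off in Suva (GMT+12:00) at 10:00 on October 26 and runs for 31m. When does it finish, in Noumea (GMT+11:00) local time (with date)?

Noumea is 1:00 behind Suva.
After 31 minutes it is 10:31 in Suva.
Shift by the zone difference: 10:31 − 1:00 = 09:31 on Oct 26 in Noumea.

09:31 on October 26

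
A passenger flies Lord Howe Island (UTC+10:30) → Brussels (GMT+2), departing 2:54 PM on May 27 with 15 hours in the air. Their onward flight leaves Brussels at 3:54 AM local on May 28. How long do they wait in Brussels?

Convert departure to UTC: 2:54 PM − 10:30 = 4:24 AM UTC on May 27.
Add 15 hours flight time → 7:24 PM UTC.
Brussels is UTC+2:00, so local arrival = 7:24 PM + 2:00 = 9:24 PM on May 27.
Layover = 3:54 AM − 9:24 PM (+1 day) = 6 hours 30 minutes.

6 hours 30 minutes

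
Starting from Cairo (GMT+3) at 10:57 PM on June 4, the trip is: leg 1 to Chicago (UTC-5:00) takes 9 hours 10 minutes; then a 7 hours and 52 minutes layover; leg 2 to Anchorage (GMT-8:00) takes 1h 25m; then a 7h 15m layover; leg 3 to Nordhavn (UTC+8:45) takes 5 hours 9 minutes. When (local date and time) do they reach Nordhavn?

11:33 AM on Jun 6

Convert departure to UTC: 10:57 PM − 3:00 = 7:57 PM UTC on Jun 4.
Add 9 hours and 10 minutes leg 1 → 5:07 AM UTC (Jun 5).
Add 7 hours and 52 minutes layover in Chicago → 12:59 PM UTC.
Add 1 hour 25 minutes leg 2 → 2:24 PM UTC.
Add 7 hours and 15 minutes layover in Anchorage → 9:39 PM UTC.
Add 5 hours 9 minutes leg 3 → 2:48 AM UTC (Jun 6).
Nordhavn is UTC+8:45, so local arrival = 2:48 AM + 8:45 = 11:33 AM on Jun 6.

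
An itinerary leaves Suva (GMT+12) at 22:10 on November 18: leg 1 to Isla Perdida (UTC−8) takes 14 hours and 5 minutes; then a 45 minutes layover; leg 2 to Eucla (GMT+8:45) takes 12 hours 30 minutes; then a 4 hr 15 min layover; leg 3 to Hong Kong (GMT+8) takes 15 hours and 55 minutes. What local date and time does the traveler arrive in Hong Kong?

17:40 on Nov 20

Convert departure to UTC: 22:10 − 12:00 = 10:10 UTC on Nov 18.
Add 14 hours 5 minutes leg 1 → 00:15 UTC (Nov 19).
Add 45 minutes layover in Isla Perdida → 01:00 UTC.
Add 12 hours 30 minutes leg 2 → 13:30 UTC.
Add 4 hours 15 minutes layover in Eucla → 17:45 UTC.
Add 15 hours 55 minutes leg 3 → 09:40 UTC (Nov 20).
Hong Kong is UTC+8:00, so local arrival = 09:40 + 8:00 = 17:40 on Nov 20.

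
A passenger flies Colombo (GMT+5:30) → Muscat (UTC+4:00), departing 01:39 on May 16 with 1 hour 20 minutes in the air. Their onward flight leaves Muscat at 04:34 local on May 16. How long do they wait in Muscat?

Convert departure to UTC: 01:39 − 5:30 = 20:09 UTC on May 15.
Add 1 hour and 20 minutes flight time → 21:29 UTC.
Muscat is UTC+4:00, so local arrival = 21:29 + 4:00 = 01:29 on May 16.
Layover = 04:34 − 01:29 = 3 hours 5 minutes.

3 hours 5 minutes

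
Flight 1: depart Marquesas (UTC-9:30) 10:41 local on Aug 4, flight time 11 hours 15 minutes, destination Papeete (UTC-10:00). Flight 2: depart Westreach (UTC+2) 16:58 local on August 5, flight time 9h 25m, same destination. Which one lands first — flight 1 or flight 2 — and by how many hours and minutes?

Flight 1 in UTC: 10:41 + 9:30 = 20:11 on Aug 4.
+11 hours 15 minutes → arrive 07:26 UTC on Aug 5.
Flight 2 in UTC: 16:58 − 2:00 = 14:58 on Aug 5.
+9 hours and 25 minutes → arrive 00:23 UTC on Aug 6.
Flight 1 lands earlier by 16 hours 57 minutes.

the first, by 16 hours 57 minutes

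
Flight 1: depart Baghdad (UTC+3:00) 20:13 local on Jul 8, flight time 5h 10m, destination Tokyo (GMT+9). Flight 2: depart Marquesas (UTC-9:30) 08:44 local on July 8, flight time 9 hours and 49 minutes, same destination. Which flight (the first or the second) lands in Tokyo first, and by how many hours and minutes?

Flight 1 in UTC: 20:13 − 3:00 = 17:13 on Jul 8.
+5 hours 10 minutes → arrive 22:23 UTC on Jul 8.
Flight 2 in UTC: 08:44 + 9:30 = 18:14 on Jul 8.
+9 hours and 49 minutes → arrive 04:03 UTC on Jul 9.
Flight 1 lands earlier by 5 hours 40 minutes.

the first, by 5 hours 40 minutes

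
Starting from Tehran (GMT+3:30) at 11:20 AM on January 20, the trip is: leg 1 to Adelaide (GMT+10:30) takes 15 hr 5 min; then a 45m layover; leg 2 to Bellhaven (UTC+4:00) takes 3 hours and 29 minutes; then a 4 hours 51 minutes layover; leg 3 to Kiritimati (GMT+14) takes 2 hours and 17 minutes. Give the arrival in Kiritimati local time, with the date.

Convert departure to UTC: 11:20 AM − 3:30 = 7:50 AM UTC on Jan 20.
Add 15 hours and 5 minutes leg 1 → 10:55 PM UTC.
Add 45 minutes layover in Adelaide → 11:40 PM UTC.
Add 3 hours 29 minutes leg 2 → 3:09 AM UTC (Jan 21).
Add 4 hours and 51 minutes layover in Bellhaven → 8:00 AM UTC.
Add 2 hours and 17 minutes leg 3 → 10:17 AM UTC.
Kiritimati is UTC+14:00, so local arrival = 10:17 AM + 14:00 = 12:17 AM on Jan 22.

12:17 AM on Jan 22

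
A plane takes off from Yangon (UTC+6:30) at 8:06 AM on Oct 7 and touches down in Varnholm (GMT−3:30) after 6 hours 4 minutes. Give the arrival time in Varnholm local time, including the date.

Varnholm is 10:00 behind Yangon.
After 6 hours and 4 minutes it is 2:10 PM in Yangon.
Shift by the zone difference: 2:10 PM − 10:00 = 4:10 AM on Oct 7 in Varnholm.

4:10 AM on October 7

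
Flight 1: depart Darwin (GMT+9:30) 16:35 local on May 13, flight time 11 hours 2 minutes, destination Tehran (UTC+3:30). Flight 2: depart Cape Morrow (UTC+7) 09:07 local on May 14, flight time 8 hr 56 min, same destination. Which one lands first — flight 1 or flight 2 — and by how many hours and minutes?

Flight 1 in UTC: 16:35 − 9:30 = 07:05 on May 13.
+11 hours and 2 minutes → arrive 18:07 UTC on May 13.
Flight 2 in UTC: 09:07 − 7:00 = 02:07 on May 14.
+8 hours and 56 minutes → arrive 11:03 UTC on May 14.
Flight 1 lands earlier by 16 hours 56 minutes.

the first, by 16 hours 56 minutes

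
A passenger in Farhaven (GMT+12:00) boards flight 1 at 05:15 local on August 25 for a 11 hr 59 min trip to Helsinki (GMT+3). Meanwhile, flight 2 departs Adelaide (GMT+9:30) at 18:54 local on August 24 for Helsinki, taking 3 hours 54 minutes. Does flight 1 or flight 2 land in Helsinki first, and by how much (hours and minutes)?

the second, by 15 hours 56 minutes

Flight 1 in UTC: 05:15 − 12:00 = 17:15 on Aug 24.
+11 hours and 59 minutes → arrive 05:14 UTC on Aug 25.
Flight 2 in UTC: 18:54 − 9:30 = 09:24 on Aug 24.
+3 hours and 54 minutes → arrive 13:18 UTC on Aug 24.
Flight 2 lands earlier by 15 hours 56 minutes.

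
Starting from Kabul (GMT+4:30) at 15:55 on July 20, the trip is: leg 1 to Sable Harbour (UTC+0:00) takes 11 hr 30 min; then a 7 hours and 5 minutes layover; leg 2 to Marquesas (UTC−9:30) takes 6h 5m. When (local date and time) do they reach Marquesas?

02:35 on July 21

Convert departure to UTC: 15:55 − 4:30 = 11:25 UTC on Jul 20.
Add 11 hours and 30 minutes leg 1 → 22:55 UTC.
Add 7 hours and 5 minutes layover in Sable Harbour → 06:00 UTC (Jul 21).
Add 6 hours and 5 minutes leg 2 → 12:05 UTC.
Marquesas is UTC−9:30, so local arrival = 12:05 − 9:30 = 02:35 on Jul 21.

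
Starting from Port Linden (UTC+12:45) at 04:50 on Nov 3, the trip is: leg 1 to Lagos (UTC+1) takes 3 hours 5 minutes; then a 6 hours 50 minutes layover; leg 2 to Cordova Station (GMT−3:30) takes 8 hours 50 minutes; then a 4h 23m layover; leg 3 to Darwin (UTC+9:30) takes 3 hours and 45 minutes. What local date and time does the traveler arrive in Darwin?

04:28 on November 4

Convert departure to UTC: 04:50 − 12:45 = 16:05 UTC on Nov 2.
Add 3 hours and 5 minutes leg 1 → 19:10 UTC.
Add 6 hours 50 minutes layover in Lagos → 02:00 UTC (Nov 3).
Add 8 hours 50 minutes leg 2 → 10:50 UTC.
Add 4 hours and 23 minutes layover in Cordova Station → 15:13 UTC.
Add 3 hours 45 minutes leg 3 → 18:58 UTC.
Darwin is UTC+9:30, so local arrival = 18:58 + 9:30 = 04:28 on Nov 4.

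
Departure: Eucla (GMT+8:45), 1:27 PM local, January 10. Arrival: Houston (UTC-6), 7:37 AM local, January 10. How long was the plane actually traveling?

8 hours 55 minutes

Departure in UTC: 1:27 PM − 8:45 = 4:42 AM on Jan 10.
Arrival in UTC: 7:37 AM + 6:00 = 1:37 PM on Jan 10.
Elapsed = 1:37 PM − 4:42 AM = 8 hours 55 minutes.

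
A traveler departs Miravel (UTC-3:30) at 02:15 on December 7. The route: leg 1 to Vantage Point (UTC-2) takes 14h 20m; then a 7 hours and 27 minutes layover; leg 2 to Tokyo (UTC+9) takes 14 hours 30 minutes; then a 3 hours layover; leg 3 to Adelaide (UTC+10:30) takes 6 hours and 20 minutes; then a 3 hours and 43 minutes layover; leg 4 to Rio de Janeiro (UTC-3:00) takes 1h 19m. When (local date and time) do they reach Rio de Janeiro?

05:24 on Dec 9

Convert departure to UTC: 02:15 + 3:30 = 05:45 UTC on Dec 7.
Add 14 hours 20 minutes leg 1 → 20:05 UTC.
Add 7 hours 27 minutes layover in Vantage Point → 03:32 UTC (Dec 8).
Add 14 hours 30 minutes leg 2 → 18:02 UTC.
Add 3 hours layover in Tokyo → 21:02 UTC.
Add 6 hours and 20 minutes leg 3 → 03:22 UTC (Dec 9).
Add 3 hours 43 minutes layover in Adelaide → 07:05 UTC.
Add 1 hour 19 minutes leg 4 → 08:24 UTC.
Rio de Janeiro is UTC−3:00, so local arrival = 08:24 − 3:00 = 05:24 on Dec 9.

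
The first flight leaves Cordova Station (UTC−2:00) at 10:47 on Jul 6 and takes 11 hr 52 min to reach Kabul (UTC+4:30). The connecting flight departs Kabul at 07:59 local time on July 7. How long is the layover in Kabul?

Convert departure to UTC: 10:47 + 2:00 = 12:47 UTC on Jul 6.
Add 11 hours 52 minutes flight time → 00:39 UTC (Jul 7).
Kabul is UTC+4:30, so local arrival = 00:39 + 4:30 = 05:09 on Jul 7.
Layover = 07:59 − 05:09 = 2 hours 50 minutes.

2 hours 50 minutes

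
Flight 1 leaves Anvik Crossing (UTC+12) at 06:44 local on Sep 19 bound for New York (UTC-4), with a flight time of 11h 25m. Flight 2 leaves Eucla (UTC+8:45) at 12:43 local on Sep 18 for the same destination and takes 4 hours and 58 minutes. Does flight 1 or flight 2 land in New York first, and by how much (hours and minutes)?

Flight 1 in UTC: 06:44 − 12:00 = 18:44 on Sep 18.
+11 hours 25 minutes → arrive 06:09 UTC on Sep 19.
Flight 2 in UTC: 12:43 − 8:45 = 03:58 on Sep 18.
+4 hours and 58 minutes → arrive 08:56 UTC on Sep 18.
Flight 2 lands earlier by 21 hours 13 minutes.

the second, by 21 hours 13 minutes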